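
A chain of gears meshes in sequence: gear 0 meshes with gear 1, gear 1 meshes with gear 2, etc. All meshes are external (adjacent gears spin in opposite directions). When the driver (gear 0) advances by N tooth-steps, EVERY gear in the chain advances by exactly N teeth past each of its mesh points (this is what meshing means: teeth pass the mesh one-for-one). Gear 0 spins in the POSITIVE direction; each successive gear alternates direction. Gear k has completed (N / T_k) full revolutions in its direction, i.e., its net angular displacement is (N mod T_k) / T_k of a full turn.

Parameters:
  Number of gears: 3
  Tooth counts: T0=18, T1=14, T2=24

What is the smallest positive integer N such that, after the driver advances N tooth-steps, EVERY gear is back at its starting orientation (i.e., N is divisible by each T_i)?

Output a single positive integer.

Answer: 504

Derivation:
Gear k returns to start when N is a multiple of T_k.
All gears at start simultaneously when N is a common multiple of [18, 14, 24]; the smallest such N is lcm(18, 14, 24).
Start: lcm = T0 = 18
Fold in T1=14: gcd(18, 14) = 2; lcm(18, 14) = 18 * 14 / 2 = 252 / 2 = 126
Fold in T2=24: gcd(126, 24) = 6; lcm(126, 24) = 126 * 24 / 6 = 3024 / 6 = 504
Full cycle length = 504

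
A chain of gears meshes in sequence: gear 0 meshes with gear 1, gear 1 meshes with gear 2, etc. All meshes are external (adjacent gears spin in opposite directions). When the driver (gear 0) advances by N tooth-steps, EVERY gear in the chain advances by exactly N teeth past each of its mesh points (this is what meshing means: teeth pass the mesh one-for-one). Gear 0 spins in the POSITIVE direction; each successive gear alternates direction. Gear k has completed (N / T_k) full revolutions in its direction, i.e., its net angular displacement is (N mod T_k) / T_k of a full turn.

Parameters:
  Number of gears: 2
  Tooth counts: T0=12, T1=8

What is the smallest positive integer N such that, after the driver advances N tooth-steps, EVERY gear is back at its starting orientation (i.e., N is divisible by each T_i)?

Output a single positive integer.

Answer: 24

Derivation:
Gear k returns to start when N is a multiple of T_k.
All gears at start simultaneously when N is a common multiple of [12, 8]; the smallest such N is lcm(12, 8).
Start: lcm = T0 = 12
Fold in T1=8: gcd(12, 8) = 4; lcm(12, 8) = 12 * 8 / 4 = 96 / 4 = 24
Full cycle length = 24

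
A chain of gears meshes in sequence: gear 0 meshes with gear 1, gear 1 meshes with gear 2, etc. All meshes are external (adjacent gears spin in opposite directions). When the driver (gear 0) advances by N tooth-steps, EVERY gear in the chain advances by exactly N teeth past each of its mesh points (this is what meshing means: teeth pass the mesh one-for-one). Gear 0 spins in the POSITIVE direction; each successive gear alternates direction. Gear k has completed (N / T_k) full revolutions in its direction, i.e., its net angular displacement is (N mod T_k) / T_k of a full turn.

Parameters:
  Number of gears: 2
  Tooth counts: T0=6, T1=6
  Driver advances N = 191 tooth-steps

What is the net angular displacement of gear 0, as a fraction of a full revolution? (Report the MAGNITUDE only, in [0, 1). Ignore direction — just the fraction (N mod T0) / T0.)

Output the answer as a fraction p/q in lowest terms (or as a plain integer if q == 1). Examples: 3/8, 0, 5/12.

Chain of 2 gears, tooth counts: [6, 6]
  gear 0: T0=6, direction=positive, advance = 191 mod 6 = 5 teeth = 5/6 turn
  gear 1: T1=6, direction=negative, advance = 191 mod 6 = 5 teeth = 5/6 turn
Gear 0: 191 mod 6 = 5
Fraction = 5 / 6 = 5/6 (gcd(5,6)=1) = 5/6

Answer: 5/6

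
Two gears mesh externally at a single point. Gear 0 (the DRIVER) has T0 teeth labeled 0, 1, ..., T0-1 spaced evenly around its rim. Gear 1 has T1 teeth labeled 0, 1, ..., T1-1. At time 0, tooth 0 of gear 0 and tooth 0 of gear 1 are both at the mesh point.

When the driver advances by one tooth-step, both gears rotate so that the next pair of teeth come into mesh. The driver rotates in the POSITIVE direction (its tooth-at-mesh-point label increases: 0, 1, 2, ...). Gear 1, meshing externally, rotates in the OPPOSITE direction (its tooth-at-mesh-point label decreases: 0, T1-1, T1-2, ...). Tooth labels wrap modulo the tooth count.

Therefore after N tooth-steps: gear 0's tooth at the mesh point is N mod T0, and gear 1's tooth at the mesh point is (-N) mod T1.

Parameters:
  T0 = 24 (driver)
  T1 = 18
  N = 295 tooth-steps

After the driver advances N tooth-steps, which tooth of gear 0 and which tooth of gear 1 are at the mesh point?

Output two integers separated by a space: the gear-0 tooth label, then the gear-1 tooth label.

Answer: 7 11

Derivation:
Gear 0 (driver, T0=24): tooth at mesh = N mod T0
  295 = 12 * 24 + 7, so 295 mod 24 = 7
  gear 0 tooth = 7
Gear 1 (driven, T1=18): tooth at mesh = (-N) mod T1
  295 = 16 * 18 + 7, so 295 mod 18 = 7
  (-295) mod 18 = (-7) mod 18 = 18 - 7 = 11
Mesh after 295 steps: gear-0 tooth 7 meets gear-1 tooth 11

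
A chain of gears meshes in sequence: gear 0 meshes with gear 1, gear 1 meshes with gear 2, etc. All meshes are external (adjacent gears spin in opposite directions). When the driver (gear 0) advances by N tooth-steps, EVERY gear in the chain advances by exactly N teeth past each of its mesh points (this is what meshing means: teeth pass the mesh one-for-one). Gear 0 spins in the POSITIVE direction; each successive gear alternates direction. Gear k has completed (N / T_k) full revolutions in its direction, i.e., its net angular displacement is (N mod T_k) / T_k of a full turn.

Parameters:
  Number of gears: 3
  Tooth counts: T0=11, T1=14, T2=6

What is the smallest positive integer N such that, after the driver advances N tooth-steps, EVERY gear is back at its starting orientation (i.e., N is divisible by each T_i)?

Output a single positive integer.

Gear k returns to start when N is a multiple of T_k.
All gears at start simultaneously when N is a common multiple of [11, 14, 6]; the smallest such N is lcm(11, 14, 6).
Start: lcm = T0 = 11
Fold in T1=14: gcd(11, 14) = 1; lcm(11, 14) = 11 * 14 / 1 = 154 / 1 = 154
Fold in T2=6: gcd(154, 6) = 2; lcm(154, 6) = 154 * 6 / 2 = 924 / 2 = 462
Full cycle length = 462

Answer: 462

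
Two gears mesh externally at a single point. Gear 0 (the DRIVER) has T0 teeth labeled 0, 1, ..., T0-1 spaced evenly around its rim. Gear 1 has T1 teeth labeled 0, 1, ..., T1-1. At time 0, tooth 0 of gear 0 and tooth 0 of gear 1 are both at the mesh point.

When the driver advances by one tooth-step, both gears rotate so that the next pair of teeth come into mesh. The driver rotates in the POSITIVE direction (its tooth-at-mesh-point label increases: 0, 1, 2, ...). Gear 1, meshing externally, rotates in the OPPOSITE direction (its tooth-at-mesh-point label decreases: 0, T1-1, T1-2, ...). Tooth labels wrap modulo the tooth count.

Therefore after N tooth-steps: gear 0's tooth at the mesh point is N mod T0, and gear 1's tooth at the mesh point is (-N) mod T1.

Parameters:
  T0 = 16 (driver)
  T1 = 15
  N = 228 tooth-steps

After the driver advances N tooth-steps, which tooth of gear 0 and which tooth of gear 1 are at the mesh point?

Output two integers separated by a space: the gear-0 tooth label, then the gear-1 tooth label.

Answer: 4 12

Derivation:
Gear 0 (driver, T0=16): tooth at mesh = N mod T0
  228 = 14 * 16 + 4, so 228 mod 16 = 4
  gear 0 tooth = 4
Gear 1 (driven, T1=15): tooth at mesh = (-N) mod T1
  228 = 15 * 15 + 3, so 228 mod 15 = 3
  (-228) mod 15 = (-3) mod 15 = 15 - 3 = 12
Mesh after 228 steps: gear-0 tooth 4 meets gear-1 tooth 12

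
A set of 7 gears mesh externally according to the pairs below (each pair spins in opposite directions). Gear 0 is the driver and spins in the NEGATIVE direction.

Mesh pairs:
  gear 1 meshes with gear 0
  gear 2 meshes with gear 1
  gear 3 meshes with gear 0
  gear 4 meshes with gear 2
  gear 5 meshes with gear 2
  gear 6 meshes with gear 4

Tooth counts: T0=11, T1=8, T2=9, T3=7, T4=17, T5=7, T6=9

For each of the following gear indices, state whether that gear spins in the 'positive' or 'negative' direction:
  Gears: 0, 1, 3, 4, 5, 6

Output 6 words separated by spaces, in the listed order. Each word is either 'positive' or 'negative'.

Answer: negative positive positive positive positive negative

Derivation:
Gear 0 (driver): negative (depth 0)
  gear 1: meshes with gear 0 -> depth 1 -> positive (opposite of gear 0)
  gear 2: meshes with gear 1 -> depth 2 -> negative (opposite of gear 1)
  gear 3: meshes with gear 0 -> depth 1 -> positive (opposite of gear 0)
  gear 4: meshes with gear 2 -> depth 3 -> positive (opposite of gear 2)
  gear 5: meshes with gear 2 -> depth 3 -> positive (opposite of gear 2)
  gear 6: meshes with gear 4 -> depth 4 -> negative (opposite of gear 4)
Queried indices 0, 1, 3, 4, 5, 6 -> negative, positive, positive, positive, positive, negative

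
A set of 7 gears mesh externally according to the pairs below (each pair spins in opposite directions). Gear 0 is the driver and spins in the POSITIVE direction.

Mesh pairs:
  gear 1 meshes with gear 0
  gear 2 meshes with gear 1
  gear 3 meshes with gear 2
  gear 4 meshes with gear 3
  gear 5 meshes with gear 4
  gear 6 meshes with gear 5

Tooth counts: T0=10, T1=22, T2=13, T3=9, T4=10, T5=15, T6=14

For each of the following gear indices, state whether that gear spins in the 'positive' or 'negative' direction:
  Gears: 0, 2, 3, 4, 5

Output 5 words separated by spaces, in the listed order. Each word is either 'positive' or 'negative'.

Answer: positive positive negative positive negative

Derivation:
Gear 0 (driver): positive (depth 0)
  gear 1: meshes with gear 0 -> depth 1 -> negative (opposite of gear 0)
  gear 2: meshes with gear 1 -> depth 2 -> positive (opposite of gear 1)
  gear 3: meshes with gear 2 -> depth 3 -> negative (opposite of gear 2)
  gear 4: meshes with gear 3 -> depth 4 -> positive (opposite of gear 3)
  gear 5: meshes with gear 4 -> depth 5 -> negative (opposite of gear 4)
  gear 6: meshes with gear 5 -> depth 6 -> positive (opposite of gear 5)
Queried indices 0, 2, 3, 4, 5 -> positive, positive, negative, positive, negative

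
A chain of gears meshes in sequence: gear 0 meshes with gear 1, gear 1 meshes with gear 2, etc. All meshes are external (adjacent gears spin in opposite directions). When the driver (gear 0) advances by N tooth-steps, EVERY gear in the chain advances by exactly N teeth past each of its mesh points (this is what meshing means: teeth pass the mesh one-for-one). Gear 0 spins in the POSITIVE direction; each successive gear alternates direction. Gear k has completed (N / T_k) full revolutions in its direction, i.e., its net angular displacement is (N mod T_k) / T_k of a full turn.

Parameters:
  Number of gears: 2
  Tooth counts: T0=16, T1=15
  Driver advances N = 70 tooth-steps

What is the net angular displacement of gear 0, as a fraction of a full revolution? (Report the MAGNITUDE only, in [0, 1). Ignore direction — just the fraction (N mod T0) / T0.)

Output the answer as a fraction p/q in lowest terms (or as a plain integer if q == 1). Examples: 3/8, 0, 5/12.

Chain of 2 gears, tooth counts: [16, 15]
  gear 0: T0=16, direction=positive, advance = 70 mod 16 = 6 teeth = 6/16 turn
  gear 1: T1=15, direction=negative, advance = 70 mod 15 = 10 teeth = 10/15 turn
Gear 0: 70 mod 16 = 6
Fraction = 6 / 16 = 3/8 (gcd(6,16)=2) = 3/8

Answer: 3/8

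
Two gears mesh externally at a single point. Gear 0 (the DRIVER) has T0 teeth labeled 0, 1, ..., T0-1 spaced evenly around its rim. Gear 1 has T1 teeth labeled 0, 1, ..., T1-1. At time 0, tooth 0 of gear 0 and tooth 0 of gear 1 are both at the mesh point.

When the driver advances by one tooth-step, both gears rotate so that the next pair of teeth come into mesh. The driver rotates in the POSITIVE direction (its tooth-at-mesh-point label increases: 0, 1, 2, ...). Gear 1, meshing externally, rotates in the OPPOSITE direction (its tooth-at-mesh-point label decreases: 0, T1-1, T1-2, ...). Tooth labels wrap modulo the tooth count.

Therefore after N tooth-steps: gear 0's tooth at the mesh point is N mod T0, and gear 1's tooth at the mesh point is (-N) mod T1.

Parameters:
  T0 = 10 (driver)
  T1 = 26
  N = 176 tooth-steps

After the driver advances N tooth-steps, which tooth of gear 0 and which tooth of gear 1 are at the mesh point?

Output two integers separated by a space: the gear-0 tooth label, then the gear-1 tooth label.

Gear 0 (driver, T0=10): tooth at mesh = N mod T0
  176 = 17 * 10 + 6, so 176 mod 10 = 6
  gear 0 tooth = 6
Gear 1 (driven, T1=26): tooth at mesh = (-N) mod T1
  176 = 6 * 26 + 20, so 176 mod 26 = 20
  (-176) mod 26 = (-20) mod 26 = 26 - 20 = 6
Mesh after 176 steps: gear-0 tooth 6 meets gear-1 tooth 6

Answer: 6 6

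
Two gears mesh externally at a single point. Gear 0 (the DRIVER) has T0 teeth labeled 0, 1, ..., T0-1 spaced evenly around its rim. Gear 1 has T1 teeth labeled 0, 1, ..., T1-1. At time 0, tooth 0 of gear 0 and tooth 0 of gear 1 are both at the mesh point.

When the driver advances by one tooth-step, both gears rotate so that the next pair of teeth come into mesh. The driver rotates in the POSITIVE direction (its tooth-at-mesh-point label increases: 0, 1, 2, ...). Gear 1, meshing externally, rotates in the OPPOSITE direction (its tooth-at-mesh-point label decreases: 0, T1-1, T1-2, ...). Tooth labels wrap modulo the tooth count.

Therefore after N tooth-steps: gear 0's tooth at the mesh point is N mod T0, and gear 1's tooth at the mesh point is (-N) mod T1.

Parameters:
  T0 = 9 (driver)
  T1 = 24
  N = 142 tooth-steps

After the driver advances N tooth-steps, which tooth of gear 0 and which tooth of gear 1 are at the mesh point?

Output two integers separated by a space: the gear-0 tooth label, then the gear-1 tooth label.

Answer: 7 2

Derivation:
Gear 0 (driver, T0=9): tooth at mesh = N mod T0
  142 = 15 * 9 + 7, so 142 mod 9 = 7
  gear 0 tooth = 7
Gear 1 (driven, T1=24): tooth at mesh = (-N) mod T1
  142 = 5 * 24 + 22, so 142 mod 24 = 22
  (-142) mod 24 = (-22) mod 24 = 24 - 22 = 2
Mesh after 142 steps: gear-0 tooth 7 meets gear-1 tooth 2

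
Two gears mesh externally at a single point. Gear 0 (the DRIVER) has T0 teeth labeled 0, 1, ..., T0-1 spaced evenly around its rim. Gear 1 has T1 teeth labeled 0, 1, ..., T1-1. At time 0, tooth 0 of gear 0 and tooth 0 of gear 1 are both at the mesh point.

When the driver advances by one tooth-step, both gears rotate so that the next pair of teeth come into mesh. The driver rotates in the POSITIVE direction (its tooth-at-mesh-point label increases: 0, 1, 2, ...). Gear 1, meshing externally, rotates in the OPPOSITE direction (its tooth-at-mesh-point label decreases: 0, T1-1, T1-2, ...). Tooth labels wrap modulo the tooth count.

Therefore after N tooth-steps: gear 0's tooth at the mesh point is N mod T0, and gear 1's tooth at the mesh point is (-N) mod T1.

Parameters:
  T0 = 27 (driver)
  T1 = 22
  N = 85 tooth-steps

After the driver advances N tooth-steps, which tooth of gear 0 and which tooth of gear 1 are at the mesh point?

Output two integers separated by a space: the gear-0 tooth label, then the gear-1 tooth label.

Gear 0 (driver, T0=27): tooth at mesh = N mod T0
  85 = 3 * 27 + 4, so 85 mod 27 = 4
  gear 0 tooth = 4
Gear 1 (driven, T1=22): tooth at mesh = (-N) mod T1
  85 = 3 * 22 + 19, so 85 mod 22 = 19
  (-85) mod 22 = (-19) mod 22 = 22 - 19 = 3
Mesh after 85 steps: gear-0 tooth 4 meets gear-1 tooth 3

Answer: 4 3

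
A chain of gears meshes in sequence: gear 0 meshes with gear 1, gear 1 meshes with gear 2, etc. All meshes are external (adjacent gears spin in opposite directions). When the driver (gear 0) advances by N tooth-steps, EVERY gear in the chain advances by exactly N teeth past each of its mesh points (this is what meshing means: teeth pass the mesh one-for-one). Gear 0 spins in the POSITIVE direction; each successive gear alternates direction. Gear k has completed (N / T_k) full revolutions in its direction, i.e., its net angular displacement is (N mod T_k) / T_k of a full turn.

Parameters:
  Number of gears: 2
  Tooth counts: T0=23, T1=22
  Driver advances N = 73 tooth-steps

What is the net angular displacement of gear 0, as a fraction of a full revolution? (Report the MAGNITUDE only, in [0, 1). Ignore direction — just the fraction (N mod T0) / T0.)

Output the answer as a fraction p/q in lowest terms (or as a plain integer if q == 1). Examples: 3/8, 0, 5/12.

Answer: 4/23

Derivation:
Chain of 2 gears, tooth counts: [23, 22]
  gear 0: T0=23, direction=positive, advance = 73 mod 23 = 4 teeth = 4/23 turn
  gear 1: T1=22, direction=negative, advance = 73 mod 22 = 7 teeth = 7/22 turn
Gear 0: 73 mod 23 = 4
Fraction = 4 / 23 = 4/23 (gcd(4,23)=1) = 4/23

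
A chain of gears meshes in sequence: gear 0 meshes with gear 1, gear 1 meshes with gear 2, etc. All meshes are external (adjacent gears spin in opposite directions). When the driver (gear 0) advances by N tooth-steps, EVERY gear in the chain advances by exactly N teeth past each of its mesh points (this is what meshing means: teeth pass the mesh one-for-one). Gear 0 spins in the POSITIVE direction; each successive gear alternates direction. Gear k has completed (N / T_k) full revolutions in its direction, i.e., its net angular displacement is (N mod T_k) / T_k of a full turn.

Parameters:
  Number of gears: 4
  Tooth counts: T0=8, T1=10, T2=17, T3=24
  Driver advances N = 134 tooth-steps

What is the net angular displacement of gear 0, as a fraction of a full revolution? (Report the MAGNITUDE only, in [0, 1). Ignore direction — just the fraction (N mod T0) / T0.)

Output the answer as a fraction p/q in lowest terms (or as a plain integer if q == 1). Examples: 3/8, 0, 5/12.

Answer: 3/4

Derivation:
Chain of 4 gears, tooth counts: [8, 10, 17, 24]
  gear 0: T0=8, direction=positive, advance = 134 mod 8 = 6 teeth = 6/8 turn
  gear 1: T1=10, direction=negative, advance = 134 mod 10 = 4 teeth = 4/10 turn
  gear 2: T2=17, direction=positive, advance = 134 mod 17 = 15 teeth = 15/17 turn
  gear 3: T3=24, direction=negative, advance = 134 mod 24 = 14 teeth = 14/24 turn
Gear 0: 134 mod 8 = 6
Fraction = 6 / 8 = 3/4 (gcd(6,8)=2) = 3/4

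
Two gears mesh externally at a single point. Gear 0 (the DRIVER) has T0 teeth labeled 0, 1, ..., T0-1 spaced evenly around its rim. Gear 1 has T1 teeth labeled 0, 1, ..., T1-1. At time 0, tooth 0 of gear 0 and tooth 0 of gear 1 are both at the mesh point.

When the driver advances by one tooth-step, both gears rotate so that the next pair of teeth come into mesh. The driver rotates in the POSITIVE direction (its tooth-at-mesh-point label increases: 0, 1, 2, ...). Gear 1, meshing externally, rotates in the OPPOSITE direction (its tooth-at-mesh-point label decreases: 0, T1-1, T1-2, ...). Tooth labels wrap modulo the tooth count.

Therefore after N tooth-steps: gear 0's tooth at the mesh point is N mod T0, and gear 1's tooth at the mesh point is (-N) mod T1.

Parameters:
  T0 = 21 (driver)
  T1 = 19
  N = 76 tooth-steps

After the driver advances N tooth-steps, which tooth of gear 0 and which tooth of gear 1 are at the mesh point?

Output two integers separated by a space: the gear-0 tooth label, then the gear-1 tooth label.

Gear 0 (driver, T0=21): tooth at mesh = N mod T0
  76 = 3 * 21 + 13, so 76 mod 21 = 13
  gear 0 tooth = 13
Gear 1 (driven, T1=19): tooth at mesh = (-N) mod T1
  76 = 4 * 19 + 0, so 76 mod 19 = 0
  (-76) mod 19 = 0
Mesh after 76 steps: gear-0 tooth 13 meets gear-1 tooth 0

Answer: 13 0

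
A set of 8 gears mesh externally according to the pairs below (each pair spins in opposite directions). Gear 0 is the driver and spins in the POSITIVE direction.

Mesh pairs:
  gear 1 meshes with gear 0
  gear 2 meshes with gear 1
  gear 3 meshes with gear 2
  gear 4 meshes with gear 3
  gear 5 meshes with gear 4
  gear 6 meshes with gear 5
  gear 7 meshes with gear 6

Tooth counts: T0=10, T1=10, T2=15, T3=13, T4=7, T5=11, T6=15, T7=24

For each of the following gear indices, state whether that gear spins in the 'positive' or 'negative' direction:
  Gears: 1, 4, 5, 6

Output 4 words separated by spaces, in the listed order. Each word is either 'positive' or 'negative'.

Answer: negative positive negative positive

Derivation:
Gear 0 (driver): positive (depth 0)
  gear 1: meshes with gear 0 -> depth 1 -> negative (opposite of gear 0)
  gear 2: meshes with gear 1 -> depth 2 -> positive (opposite of gear 1)
  gear 3: meshes with gear 2 -> depth 3 -> negative (opposite of gear 2)
  gear 4: meshes with gear 3 -> depth 4 -> positive (opposite of gear 3)
  gear 5: meshes with gear 4 -> depth 5 -> negative (opposite of gear 4)
  gear 6: meshes with gear 5 -> depth 6 -> positive (opposite of gear 5)
  gear 7: meshes with gear 6 -> depth 7 -> negative (opposite of gear 6)
Queried indices 1, 4, 5, 6 -> negative, positive, negative, positive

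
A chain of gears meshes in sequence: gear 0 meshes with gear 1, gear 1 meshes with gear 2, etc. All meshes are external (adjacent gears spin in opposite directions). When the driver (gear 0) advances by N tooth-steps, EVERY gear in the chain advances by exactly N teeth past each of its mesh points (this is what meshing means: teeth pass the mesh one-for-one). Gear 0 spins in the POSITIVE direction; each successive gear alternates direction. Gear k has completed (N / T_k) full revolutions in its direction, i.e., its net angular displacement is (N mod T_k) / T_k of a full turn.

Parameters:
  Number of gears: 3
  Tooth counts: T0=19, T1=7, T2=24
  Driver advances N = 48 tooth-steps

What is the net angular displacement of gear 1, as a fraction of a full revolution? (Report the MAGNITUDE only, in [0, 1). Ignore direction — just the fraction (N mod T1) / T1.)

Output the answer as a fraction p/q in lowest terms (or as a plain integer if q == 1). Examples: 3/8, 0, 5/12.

Answer: 6/7

Derivation:
Chain of 3 gears, tooth counts: [19, 7, 24]
  gear 0: T0=19, direction=positive, advance = 48 mod 19 = 10 teeth = 10/19 turn
  gear 1: T1=7, direction=negative, advance = 48 mod 7 = 6 teeth = 6/7 turn
  gear 2: T2=24, direction=positive, advance = 48 mod 24 = 0 teeth = 0/24 turn
Gear 1: 48 mod 7 = 6
Fraction = 6 / 7 = 6/7 (gcd(6,7)=1) = 6/7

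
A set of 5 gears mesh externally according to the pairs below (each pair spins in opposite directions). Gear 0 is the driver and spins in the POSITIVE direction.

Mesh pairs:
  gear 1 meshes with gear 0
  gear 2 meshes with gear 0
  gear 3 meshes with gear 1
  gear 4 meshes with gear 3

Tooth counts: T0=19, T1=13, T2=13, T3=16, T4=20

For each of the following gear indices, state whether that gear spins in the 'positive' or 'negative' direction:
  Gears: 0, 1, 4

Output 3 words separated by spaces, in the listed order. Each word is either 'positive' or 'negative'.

Gear 0 (driver): positive (depth 0)
  gear 1: meshes with gear 0 -> depth 1 -> negative (opposite of gear 0)
  gear 2: meshes with gear 0 -> depth 1 -> negative (opposite of gear 0)
  gear 3: meshes with gear 1 -> depth 2 -> positive (opposite of gear 1)
  gear 4: meshes with gear 3 -> depth 3 -> negative (opposite of gear 3)
Queried indices 0, 1, 4 -> positive, negative, negative

Answer: positive negative negative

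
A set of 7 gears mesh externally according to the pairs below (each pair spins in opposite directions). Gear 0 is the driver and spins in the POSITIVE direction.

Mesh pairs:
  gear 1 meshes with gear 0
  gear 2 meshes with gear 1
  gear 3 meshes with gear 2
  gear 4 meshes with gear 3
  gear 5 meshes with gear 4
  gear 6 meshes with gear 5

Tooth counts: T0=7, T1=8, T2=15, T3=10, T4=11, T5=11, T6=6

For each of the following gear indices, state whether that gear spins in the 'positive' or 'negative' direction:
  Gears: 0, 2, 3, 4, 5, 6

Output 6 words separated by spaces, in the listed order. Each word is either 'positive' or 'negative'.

Answer: positive positive negative positive negative positive

Derivation:
Gear 0 (driver): positive (depth 0)
  gear 1: meshes with gear 0 -> depth 1 -> negative (opposite of gear 0)
  gear 2: meshes with gear 1 -> depth 2 -> positive (opposite of gear 1)
  gear 3: meshes with gear 2 -> depth 3 -> negative (opposite of gear 2)
  gear 4: meshes with gear 3 -> depth 4 -> positive (opposite of gear 3)
  gear 5: meshes with gear 4 -> depth 5 -> negative (opposite of gear 4)
  gear 6: meshes with gear 5 -> depth 6 -> positive (opposite of gear 5)
Queried indices 0, 2, 3, 4, 5, 6 -> positive, positive, negative, positive, negative, positive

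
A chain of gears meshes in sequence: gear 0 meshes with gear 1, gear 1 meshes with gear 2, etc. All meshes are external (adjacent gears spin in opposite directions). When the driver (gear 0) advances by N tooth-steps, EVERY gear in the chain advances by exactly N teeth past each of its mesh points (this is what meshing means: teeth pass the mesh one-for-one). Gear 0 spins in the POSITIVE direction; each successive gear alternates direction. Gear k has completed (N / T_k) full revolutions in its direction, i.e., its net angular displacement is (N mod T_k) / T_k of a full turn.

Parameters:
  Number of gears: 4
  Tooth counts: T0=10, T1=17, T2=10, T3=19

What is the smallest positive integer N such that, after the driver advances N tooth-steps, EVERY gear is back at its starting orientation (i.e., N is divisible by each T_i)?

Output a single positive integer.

Gear k returns to start when N is a multiple of T_k.
All gears at start simultaneously when N is a common multiple of [10, 17, 10, 19]; the smallest such N is lcm(10, 17, 10, 19).
Start: lcm = T0 = 10
Fold in T1=17: gcd(10, 17) = 1; lcm(10, 17) = 10 * 17 / 1 = 170 / 1 = 170
Fold in T2=10: gcd(170, 10) = 10; lcm(170, 10) = 170 * 10 / 10 = 1700 / 10 = 170
Fold in T3=19: gcd(170, 19) = 1; lcm(170, 19) = 170 * 19 / 1 = 3230 / 1 = 3230
Full cycle length = 3230

Answer: 3230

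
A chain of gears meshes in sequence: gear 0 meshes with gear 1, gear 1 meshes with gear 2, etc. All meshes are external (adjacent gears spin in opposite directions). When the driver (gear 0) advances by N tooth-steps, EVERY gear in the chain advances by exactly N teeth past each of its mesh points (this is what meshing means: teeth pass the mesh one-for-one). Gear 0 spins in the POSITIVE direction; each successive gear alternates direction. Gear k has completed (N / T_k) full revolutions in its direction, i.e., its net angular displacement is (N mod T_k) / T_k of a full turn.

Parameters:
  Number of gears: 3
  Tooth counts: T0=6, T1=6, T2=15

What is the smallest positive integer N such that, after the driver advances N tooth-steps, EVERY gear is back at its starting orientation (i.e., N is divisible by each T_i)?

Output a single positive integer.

Gear k returns to start when N is a multiple of T_k.
All gears at start simultaneously when N is a common multiple of [6, 6, 15]; the smallest such N is lcm(6, 6, 15).
Start: lcm = T0 = 6
Fold in T1=6: gcd(6, 6) = 6; lcm(6, 6) = 6 * 6 / 6 = 36 / 6 = 6
Fold in T2=15: gcd(6, 15) = 3; lcm(6, 15) = 6 * 15 / 3 = 90 / 3 = 30
Full cycle length = 30

Answer: 30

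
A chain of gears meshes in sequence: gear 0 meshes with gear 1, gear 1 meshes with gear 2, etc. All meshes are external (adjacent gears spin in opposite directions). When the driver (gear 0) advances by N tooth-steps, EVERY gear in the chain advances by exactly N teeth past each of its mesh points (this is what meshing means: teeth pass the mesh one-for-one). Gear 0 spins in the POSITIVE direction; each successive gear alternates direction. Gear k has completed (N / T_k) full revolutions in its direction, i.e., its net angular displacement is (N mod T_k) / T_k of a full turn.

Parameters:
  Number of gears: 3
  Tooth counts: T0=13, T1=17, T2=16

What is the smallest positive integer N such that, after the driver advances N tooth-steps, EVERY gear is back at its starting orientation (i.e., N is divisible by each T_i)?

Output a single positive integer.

Gear k returns to start when N is a multiple of T_k.
All gears at start simultaneously when N is a common multiple of [13, 17, 16]; the smallest such N is lcm(13, 17, 16).
Start: lcm = T0 = 13
Fold in T1=17: gcd(13, 17) = 1; lcm(13, 17) = 13 * 17 / 1 = 221 / 1 = 221
Fold in T2=16: gcd(221, 16) = 1; lcm(221, 16) = 221 * 16 / 1 = 3536 / 1 = 3536
Full cycle length = 3536

Answer: 3536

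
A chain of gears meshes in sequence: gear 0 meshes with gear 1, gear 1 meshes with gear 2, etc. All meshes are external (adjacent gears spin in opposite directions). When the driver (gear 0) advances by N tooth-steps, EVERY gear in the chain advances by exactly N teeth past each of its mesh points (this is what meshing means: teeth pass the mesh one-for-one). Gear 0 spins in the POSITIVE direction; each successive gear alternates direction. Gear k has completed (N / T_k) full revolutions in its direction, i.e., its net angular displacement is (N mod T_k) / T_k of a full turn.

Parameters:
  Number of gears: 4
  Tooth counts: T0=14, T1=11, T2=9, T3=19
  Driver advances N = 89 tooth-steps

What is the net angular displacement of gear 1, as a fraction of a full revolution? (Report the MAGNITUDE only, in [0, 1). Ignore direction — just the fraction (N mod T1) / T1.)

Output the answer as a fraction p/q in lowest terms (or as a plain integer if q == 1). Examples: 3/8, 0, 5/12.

Chain of 4 gears, tooth counts: [14, 11, 9, 19]
  gear 0: T0=14, direction=positive, advance = 89 mod 14 = 5 teeth = 5/14 turn
  gear 1: T1=11, direction=negative, advance = 89 mod 11 = 1 teeth = 1/11 turn
  gear 2: T2=9, direction=positive, advance = 89 mod 9 = 8 teeth = 8/9 turn
  gear 3: T3=19, direction=negative, advance = 89 mod 19 = 13 teeth = 13/19 turn
Gear 1: 89 mod 11 = 1
Fraction = 1 / 11 = 1/11 (gcd(1,11)=1) = 1/11

Answer: 1/11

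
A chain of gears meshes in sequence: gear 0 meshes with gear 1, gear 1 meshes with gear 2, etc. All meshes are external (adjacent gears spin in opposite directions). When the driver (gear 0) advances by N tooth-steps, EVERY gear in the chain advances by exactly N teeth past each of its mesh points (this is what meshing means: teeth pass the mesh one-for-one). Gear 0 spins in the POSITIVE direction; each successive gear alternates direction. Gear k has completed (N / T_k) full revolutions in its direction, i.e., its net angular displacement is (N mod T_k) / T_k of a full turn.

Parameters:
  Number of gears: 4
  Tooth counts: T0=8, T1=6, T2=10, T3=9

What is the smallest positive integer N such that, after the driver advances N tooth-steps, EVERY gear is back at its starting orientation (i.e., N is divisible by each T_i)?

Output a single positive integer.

Answer: 360

Derivation:
Gear k returns to start when N is a multiple of T_k.
All gears at start simultaneously when N is a common multiple of [8, 6, 10, 9]; the smallest such N is lcm(8, 6, 10, 9).
Start: lcm = T0 = 8
Fold in T1=6: gcd(8, 6) = 2; lcm(8, 6) = 8 * 6 / 2 = 48 / 2 = 24
Fold in T2=10: gcd(24, 10) = 2; lcm(24, 10) = 24 * 10 / 2 = 240 / 2 = 120
Fold in T3=9: gcd(120, 9) = 3; lcm(120, 9) = 120 * 9 / 3 = 1080 / 3 = 360
Full cycle length = 360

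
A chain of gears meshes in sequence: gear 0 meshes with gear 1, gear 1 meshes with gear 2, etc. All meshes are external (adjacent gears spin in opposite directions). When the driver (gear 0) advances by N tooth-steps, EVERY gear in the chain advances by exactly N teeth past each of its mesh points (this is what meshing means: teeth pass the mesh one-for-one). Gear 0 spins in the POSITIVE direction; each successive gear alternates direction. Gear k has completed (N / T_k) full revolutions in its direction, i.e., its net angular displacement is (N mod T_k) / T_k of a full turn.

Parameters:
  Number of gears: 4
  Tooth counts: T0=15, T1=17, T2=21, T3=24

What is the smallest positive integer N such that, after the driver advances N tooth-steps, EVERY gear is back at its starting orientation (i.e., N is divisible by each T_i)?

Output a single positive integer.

Gear k returns to start when N is a multiple of T_k.
All gears at start simultaneously when N is a common multiple of [15, 17, 21, 24]; the smallest such N is lcm(15, 17, 21, 24).
Start: lcm = T0 = 15
Fold in T1=17: gcd(15, 17) = 1; lcm(15, 17) = 15 * 17 / 1 = 255 / 1 = 255
Fold in T2=21: gcd(255, 21) = 3; lcm(255, 21) = 255 * 21 / 3 = 5355 / 3 = 1785
Fold in T3=24: gcd(1785, 24) = 3; lcm(1785, 24) = 1785 * 24 / 3 = 42840 / 3 = 14280
Full cycle length = 14280

Answer: 14280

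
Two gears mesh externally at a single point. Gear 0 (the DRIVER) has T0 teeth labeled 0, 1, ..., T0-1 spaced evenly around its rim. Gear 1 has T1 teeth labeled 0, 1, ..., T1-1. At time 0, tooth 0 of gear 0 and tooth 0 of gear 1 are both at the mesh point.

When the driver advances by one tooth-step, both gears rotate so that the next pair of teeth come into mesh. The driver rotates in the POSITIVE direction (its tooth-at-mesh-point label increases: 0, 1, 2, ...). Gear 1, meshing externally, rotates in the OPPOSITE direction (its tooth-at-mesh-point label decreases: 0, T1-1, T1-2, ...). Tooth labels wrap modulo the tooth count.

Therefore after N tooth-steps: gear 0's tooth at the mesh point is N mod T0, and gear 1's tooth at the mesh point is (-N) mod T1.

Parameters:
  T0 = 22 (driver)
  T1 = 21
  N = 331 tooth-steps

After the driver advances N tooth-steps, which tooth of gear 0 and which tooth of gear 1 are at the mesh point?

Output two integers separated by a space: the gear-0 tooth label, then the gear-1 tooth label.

Answer: 1 5

Derivation:
Gear 0 (driver, T0=22): tooth at mesh = N mod T0
  331 = 15 * 22 + 1, so 331 mod 22 = 1
  gear 0 tooth = 1
Gear 1 (driven, T1=21): tooth at mesh = (-N) mod T1
  331 = 15 * 21 + 16, so 331 mod 21 = 16
  (-331) mod 21 = (-16) mod 21 = 21 - 16 = 5
Mesh after 331 steps: gear-0 tooth 1 meets gear-1 tooth 5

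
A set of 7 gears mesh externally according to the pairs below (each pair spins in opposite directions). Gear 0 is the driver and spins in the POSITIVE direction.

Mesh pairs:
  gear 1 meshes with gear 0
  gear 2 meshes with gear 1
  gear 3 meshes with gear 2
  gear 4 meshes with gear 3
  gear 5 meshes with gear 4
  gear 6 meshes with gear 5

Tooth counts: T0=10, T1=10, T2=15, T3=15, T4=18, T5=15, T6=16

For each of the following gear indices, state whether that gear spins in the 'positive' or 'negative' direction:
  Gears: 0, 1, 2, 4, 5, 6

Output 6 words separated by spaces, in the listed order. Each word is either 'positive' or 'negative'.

Gear 0 (driver): positive (depth 0)
  gear 1: meshes with gear 0 -> depth 1 -> negative (opposite of gear 0)
  gear 2: meshes with gear 1 -> depth 2 -> positive (opposite of gear 1)
  gear 3: meshes with gear 2 -> depth 3 -> negative (opposite of gear 2)
  gear 4: meshes with gear 3 -> depth 4 -> positive (opposite of gear 3)
  gear 5: meshes with gear 4 -> depth 5 -> negative (opposite of gear 4)
  gear 6: meshes with gear 5 -> depth 6 -> positive (opposite of gear 5)
Queried indices 0, 1, 2, 4, 5, 6 -> positive, negative, positive, positive, negative, positive

Answer: positive negative positive positive negative positive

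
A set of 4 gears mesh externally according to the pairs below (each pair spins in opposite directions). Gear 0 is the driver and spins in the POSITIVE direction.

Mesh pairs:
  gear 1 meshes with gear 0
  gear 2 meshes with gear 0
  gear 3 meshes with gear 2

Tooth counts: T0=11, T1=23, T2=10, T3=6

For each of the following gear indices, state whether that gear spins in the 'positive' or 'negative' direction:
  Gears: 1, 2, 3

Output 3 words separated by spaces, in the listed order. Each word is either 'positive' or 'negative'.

Answer: negative negative positive

Derivation:
Gear 0 (driver): positive (depth 0)
  gear 1: meshes with gear 0 -> depth 1 -> negative (opposite of gear 0)
  gear 2: meshes with gear 0 -> depth 1 -> negative (opposite of gear 0)
  gear 3: meshes with gear 2 -> depth 2 -> positive (opposite of gear 2)
Queried indices 1, 2, 3 -> negative, negative, positive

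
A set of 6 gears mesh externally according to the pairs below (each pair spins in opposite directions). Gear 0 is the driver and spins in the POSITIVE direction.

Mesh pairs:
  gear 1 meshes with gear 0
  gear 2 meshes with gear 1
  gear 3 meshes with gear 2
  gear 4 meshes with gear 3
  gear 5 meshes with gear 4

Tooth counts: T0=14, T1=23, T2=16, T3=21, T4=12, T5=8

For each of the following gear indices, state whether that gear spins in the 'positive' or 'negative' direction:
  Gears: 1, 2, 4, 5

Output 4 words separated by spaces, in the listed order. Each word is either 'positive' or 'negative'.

Answer: negative positive positive negative

Derivation:
Gear 0 (driver): positive (depth 0)
  gear 1: meshes with gear 0 -> depth 1 -> negative (opposite of gear 0)
  gear 2: meshes with gear 1 -> depth 2 -> positive (opposite of gear 1)
  gear 3: meshes with gear 2 -> depth 3 -> negative (opposite of gear 2)
  gear 4: meshes with gear 3 -> depth 4 -> positive (opposite of gear 3)
  gear 5: meshes with gear 4 -> depth 5 -> negative (opposite of gear 4)
Queried indices 1, 2, 4, 5 -> negative, positive, positive, negative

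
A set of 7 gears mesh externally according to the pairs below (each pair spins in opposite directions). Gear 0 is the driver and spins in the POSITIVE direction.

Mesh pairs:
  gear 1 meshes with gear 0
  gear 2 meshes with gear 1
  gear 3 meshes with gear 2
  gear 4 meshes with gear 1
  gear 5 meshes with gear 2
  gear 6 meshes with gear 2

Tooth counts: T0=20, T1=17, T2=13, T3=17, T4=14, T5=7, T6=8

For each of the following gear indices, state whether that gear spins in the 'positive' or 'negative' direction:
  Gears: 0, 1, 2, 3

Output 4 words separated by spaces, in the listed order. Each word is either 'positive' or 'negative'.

Gear 0 (driver): positive (depth 0)
  gear 1: meshes with gear 0 -> depth 1 -> negative (opposite of gear 0)
  gear 2: meshes with gear 1 -> depth 2 -> positive (opposite of gear 1)
  gear 3: meshes with gear 2 -> depth 3 -> negative (opposite of gear 2)
  gear 4: meshes with gear 1 -> depth 2 -> positive (opposite of gear 1)
  gear 5: meshes with gear 2 -> depth 3 -> negative (opposite of gear 2)
  gear 6: meshes with gear 2 -> depth 3 -> negative (opposite of gear 2)
Queried indices 0, 1, 2, 3 -> positive, negative, positive, negative

Answer: positive negative positive negative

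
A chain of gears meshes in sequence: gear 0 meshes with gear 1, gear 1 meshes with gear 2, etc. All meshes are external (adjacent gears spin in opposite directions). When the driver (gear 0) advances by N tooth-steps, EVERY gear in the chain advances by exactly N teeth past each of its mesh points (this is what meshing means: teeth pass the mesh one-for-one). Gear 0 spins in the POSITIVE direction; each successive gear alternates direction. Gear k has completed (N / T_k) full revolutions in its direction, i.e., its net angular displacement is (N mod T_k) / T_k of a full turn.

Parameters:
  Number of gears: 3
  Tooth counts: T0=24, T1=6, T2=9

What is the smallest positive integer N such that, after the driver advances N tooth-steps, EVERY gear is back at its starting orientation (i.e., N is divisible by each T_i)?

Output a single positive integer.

Answer: 72

Derivation:
Gear k returns to start when N is a multiple of T_k.
All gears at start simultaneously when N is a common multiple of [24, 6, 9]; the smallest such N is lcm(24, 6, 9).
Start: lcm = T0 = 24
Fold in T1=6: gcd(24, 6) = 6; lcm(24, 6) = 24 * 6 / 6 = 144 / 6 = 24
Fold in T2=9: gcd(24, 9) = 3; lcm(24, 9) = 24 * 9 / 3 = 216 / 3 = 72
Full cycle length = 72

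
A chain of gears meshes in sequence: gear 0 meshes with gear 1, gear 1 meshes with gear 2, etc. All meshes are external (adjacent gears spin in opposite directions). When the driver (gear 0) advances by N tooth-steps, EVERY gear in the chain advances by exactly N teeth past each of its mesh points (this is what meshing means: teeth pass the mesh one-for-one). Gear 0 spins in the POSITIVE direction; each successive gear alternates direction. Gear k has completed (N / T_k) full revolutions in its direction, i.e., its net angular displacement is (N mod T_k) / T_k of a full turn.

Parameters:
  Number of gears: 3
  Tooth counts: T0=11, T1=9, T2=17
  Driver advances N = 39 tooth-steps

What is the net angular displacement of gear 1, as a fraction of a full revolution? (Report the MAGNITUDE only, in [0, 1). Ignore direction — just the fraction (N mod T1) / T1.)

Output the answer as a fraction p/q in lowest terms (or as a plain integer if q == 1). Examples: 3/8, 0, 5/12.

Chain of 3 gears, tooth counts: [11, 9, 17]
  gear 0: T0=11, direction=positive, advance = 39 mod 11 = 6 teeth = 6/11 turn
  gear 1: T1=9, direction=negative, advance = 39 mod 9 = 3 teeth = 3/9 turn
  gear 2: T2=17, direction=positive, advance = 39 mod 17 = 5 teeth = 5/17 turn
Gear 1: 39 mod 9 = 3
Fraction = 3 / 9 = 1/3 (gcd(3,9)=3) = 1/3

Answer: 1/3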